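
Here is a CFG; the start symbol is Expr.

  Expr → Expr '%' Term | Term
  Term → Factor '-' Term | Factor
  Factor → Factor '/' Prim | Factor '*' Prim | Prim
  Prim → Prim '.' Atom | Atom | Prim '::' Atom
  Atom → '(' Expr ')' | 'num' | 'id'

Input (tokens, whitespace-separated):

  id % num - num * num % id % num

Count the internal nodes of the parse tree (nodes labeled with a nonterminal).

[Expr [Expr [Expr [Expr [Term [Factor [Prim [Atom id]]]]] % [Term [Factor [Prim [Atom num]]] - [Term [Factor [Factor [Prim [Atom num]]] * [Prim [Atom num]]]]]] % [Term [Factor [Prim [Atom id]]]]] % [Term [Factor [Prim [Atom num]]]]]

27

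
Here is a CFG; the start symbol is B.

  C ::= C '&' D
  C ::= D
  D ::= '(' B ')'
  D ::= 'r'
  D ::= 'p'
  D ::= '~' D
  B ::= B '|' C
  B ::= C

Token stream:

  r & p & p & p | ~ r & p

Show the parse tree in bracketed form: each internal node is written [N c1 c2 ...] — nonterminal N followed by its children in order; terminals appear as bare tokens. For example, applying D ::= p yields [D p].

B
B | C
C | C
C & D | C
C & D & D | C
C & D & D & D | C
D & D & D & D | C
r & D & D & D | C
r & p & D & D | C
r & p & p & D | C
r & p & p & p | C
r & p & p & p | C & D
r & p & p & p | D & D
r & p & p & p | ~ D & D
r & p & p & p | ~ r & D
r & p & p & p | ~ r & p

[B [B [C [C [C [C [D r]] & [D p]] & [D p]] & [D p]]] | [C [C [D ~ [D r]]] & [D p]]]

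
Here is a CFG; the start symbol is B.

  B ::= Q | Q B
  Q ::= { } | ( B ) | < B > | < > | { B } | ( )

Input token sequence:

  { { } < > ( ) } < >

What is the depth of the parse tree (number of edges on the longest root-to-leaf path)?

6

[B [Q { [B [Q { }] [B [Q < >] [B [Q ( )]]]] }] [B [Q < >]]]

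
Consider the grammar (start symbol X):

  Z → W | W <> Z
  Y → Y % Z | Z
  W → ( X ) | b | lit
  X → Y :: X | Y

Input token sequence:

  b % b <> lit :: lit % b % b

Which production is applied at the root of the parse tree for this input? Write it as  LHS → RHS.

X → Y :: X

[X [Y [Y [Z [W b]]] % [Z [W b] <> [Z [W lit]]]] :: [X [Y [Y [Y [Z [W lit]]] % [Z [W b]]] % [Z [W b]]]]]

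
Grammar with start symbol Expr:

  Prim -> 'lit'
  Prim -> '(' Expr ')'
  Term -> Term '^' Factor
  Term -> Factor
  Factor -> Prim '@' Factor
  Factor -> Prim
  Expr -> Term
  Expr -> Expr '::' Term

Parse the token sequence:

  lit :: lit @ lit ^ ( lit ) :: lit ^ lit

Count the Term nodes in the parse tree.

[Expr [Expr [Expr [Term [Factor [Prim lit]]]] :: [Term [Term [Factor [Prim lit] @ [Factor [Prim lit]]]] ^ [Factor [Prim ( [Expr [Term [Factor [Prim lit]]]] )]]]] :: [Term [Term [Factor [Prim lit]]] ^ [Factor [Prim lit]]]]

6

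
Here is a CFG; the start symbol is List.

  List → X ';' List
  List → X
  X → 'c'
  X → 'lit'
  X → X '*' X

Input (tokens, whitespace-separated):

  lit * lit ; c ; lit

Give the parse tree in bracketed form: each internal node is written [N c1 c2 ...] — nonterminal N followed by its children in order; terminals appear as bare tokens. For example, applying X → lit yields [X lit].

[List [X [X lit] * [X lit]] ; [List [X c] ; [List [X lit]]]]

List
X ; List
X * X ; List
lit * X ; List
lit * lit ; List
lit * lit ; X ; List
lit * lit ; c ; List
lit * lit ; c ; X
lit * lit ; c ; lit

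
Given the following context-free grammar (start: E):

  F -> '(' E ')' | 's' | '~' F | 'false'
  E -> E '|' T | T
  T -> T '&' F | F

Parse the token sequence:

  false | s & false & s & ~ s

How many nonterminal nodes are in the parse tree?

13

[E [E [T [F false]]] | [T [T [T [T [F s]] & [F false]] & [F s]] & [F ~ [F s]]]]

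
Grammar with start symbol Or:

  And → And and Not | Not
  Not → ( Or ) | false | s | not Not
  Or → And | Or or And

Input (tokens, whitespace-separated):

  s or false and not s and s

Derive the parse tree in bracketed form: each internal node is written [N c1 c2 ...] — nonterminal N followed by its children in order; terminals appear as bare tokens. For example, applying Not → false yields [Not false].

[Or [Or [And [Not s]]] or [And [And [And [Not false]] and [Not not [Not s]]] and [Not s]]]

Or
Or or And
And or And
Not or And
s or And
s or And and Not
s or And and Not and Not
s or Not and Not and Not
s or false and Not and Not
s or false and not Not and Not
s or false and not s and Not
s or false and not s and s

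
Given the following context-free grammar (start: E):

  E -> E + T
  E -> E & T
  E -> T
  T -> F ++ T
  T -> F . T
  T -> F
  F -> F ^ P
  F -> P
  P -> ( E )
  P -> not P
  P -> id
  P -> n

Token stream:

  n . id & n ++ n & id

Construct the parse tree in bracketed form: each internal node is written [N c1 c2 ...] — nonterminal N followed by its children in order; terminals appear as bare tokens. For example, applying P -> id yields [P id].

E
E & T
E & T & T
T & T & T
F . T & T & T
P . T & T & T
n . T & T & T
n . F & T & T
n . P & T & T
n . id & T & T
n . id & F ++ T & T
n . id & P ++ T & T
n . id & n ++ T & T
n . id & n ++ F & T
n . id & n ++ P & T
n . id & n ++ n & T
n . id & n ++ n & F
n . id & n ++ n & P
n . id & n ++ n & id

[E [E [E [T [F [P n]] . [T [F [P id]]]]] & [T [F [P n]] ++ [T [F [P n]]]]] & [T [F [P id]]]]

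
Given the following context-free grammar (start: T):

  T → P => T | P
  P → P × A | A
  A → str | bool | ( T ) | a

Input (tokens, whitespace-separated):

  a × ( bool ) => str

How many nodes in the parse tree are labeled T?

3

[T [P [P [A a]] × [A ( [T [P [A bool]]] )]] => [T [P [A str]]]]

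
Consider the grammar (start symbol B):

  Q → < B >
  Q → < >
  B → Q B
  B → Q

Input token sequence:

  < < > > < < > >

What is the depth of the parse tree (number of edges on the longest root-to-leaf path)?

[B [Q < [B [Q < >]] >] [B [Q < [B [Q < >]] >]]]

5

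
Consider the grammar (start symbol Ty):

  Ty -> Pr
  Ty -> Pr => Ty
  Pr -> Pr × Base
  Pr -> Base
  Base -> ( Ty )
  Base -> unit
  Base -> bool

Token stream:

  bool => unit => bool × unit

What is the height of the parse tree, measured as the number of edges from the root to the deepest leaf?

6

[Ty [Pr [Base bool]] => [Ty [Pr [Base unit]] => [Ty [Pr [Pr [Base bool]] × [Base unit]]]]]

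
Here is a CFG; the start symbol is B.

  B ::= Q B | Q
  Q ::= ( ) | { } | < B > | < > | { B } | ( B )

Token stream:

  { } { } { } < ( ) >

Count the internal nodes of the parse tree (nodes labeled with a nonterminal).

10

[B [Q { }] [B [Q { }] [B [Q { }] [B [Q < [B [Q ( )]] >]]]]]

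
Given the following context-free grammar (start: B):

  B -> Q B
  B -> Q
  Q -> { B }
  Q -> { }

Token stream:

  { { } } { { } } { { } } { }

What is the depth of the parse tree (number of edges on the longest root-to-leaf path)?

6

[B [Q { [B [Q { }]] }] [B [Q { [B [Q { }]] }] [B [Q { [B [Q { }]] }] [B [Q { }]]]]]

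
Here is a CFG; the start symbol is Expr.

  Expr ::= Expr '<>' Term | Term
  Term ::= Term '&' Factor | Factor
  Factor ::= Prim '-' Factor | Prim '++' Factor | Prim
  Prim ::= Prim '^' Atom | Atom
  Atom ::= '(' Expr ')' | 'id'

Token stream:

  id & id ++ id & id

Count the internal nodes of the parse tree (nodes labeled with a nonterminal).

16

[Expr [Term [Term [Term [Factor [Prim [Atom id]]]] & [Factor [Prim [Atom id]] ++ [Factor [Prim [Atom id]]]]] & [Factor [Prim [Atom id]]]]]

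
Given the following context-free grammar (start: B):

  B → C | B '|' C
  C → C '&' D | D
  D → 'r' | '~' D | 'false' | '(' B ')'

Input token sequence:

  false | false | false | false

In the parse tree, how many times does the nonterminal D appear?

[B [B [B [B [C [D false]]] | [C [D false]]] | [C [D false]]] | [C [D false]]]

4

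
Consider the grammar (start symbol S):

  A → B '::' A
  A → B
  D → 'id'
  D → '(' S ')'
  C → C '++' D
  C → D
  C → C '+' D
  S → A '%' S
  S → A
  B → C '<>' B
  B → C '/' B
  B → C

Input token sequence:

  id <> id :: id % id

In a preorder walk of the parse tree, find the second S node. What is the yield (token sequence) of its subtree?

id

[S [A [B [C [D id]] <> [B [C [D id]]]] :: [A [B [C [D id]]]]] % [S [A [B [C [D id]]]]]]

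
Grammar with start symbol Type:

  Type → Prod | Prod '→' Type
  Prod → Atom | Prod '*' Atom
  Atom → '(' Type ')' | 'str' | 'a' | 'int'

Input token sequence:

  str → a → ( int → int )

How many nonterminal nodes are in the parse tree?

[Type [Prod [Atom str]] → [Type [Prod [Atom a]] → [Type [Prod [Atom ( [Type [Prod [Atom int]] → [Type [Prod [Atom int]]]] )]]]]]

15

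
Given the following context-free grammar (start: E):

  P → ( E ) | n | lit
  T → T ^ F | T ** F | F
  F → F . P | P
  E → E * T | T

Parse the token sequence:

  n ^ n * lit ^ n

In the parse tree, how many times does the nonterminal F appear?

4

[E [E [T [T [F [P n]]] ^ [F [P n]]]] * [T [T [F [P lit]]] ^ [F [P n]]]]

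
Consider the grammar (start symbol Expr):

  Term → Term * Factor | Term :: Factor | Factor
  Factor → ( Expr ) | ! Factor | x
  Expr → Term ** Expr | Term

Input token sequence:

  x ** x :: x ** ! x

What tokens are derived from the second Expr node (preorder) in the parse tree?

x :: x ** ! x

[Expr [Term [Factor x]] ** [Expr [Term [Term [Factor x]] :: [Factor x]] ** [Expr [Term [Factor ! [Factor x]]]]]]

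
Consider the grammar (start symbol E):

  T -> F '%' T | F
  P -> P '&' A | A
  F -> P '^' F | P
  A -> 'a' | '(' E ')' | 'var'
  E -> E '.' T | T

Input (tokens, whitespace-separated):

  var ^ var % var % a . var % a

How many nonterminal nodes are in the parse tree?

25

[E [E [T [F [P [A var]] ^ [F [P [A var]]]] % [T [F [P [A var]]] % [T [F [P [A a]]]]]]] . [T [F [P [A var]]] % [T [F [P [A a]]]]]]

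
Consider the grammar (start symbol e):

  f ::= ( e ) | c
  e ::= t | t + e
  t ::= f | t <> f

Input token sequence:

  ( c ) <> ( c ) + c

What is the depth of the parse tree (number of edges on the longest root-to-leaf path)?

7

[e [t [t [f ( [e [t [f c]]] )]] <> [f ( [e [t [f c]]] )]] + [e [t [f c]]]]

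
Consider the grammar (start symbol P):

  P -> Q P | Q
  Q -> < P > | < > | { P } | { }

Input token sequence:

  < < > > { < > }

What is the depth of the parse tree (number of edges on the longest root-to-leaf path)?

5

[P [Q < [P [Q < >]] >] [P [Q { [P [Q < >]] }]]]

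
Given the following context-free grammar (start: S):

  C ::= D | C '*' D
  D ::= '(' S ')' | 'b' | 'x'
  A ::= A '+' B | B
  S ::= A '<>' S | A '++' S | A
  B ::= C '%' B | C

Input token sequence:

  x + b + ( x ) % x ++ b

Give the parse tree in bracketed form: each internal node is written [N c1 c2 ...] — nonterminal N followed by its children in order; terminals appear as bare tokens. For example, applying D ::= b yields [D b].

[S [A [A [A [B [C [D x]]]] + [B [C [D b]]]] + [B [C [D ( [S [A [B [C [D x]]]]] )]] % [B [C [D x]]]]] ++ [S [A [B [C [D b]]]]]]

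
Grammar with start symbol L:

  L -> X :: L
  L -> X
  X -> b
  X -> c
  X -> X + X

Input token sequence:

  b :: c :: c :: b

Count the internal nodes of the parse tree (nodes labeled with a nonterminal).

8

[L [X b] :: [L [X c] :: [L [X c] :: [L [X b]]]]]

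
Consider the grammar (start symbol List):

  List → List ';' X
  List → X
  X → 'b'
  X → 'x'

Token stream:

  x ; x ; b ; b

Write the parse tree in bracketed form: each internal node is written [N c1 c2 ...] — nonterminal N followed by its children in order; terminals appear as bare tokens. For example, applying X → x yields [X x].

[List [List [List [List [X x]] ; [X x]] ; [X b]] ; [X b]]

List
List ; X
List ; X ; X
List ; X ; X ; X
X ; X ; X ; X
x ; X ; X ; X
x ; x ; X ; X
x ; x ; b ; X
x ; x ; b ; b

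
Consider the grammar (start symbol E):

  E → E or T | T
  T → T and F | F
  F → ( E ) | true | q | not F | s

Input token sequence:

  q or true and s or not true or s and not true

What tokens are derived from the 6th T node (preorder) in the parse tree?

[E [E [E [E [T [F q]]] or [T [T [F true]] and [F s]]] or [T [F not [F true]]]] or [T [T [F s]] and [F not [F true]]]]

s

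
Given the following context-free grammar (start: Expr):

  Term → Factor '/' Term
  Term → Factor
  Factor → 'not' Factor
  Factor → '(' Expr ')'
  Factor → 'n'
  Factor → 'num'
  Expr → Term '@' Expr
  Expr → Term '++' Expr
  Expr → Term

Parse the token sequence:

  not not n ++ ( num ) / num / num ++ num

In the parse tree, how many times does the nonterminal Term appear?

6

[Expr [Term [Factor not [Factor not [Factor n]]]] ++ [Expr [Term [Factor ( [Expr [Term [Factor num]]] )] / [Term [Factor num] / [Term [Factor num]]]] ++ [Expr [Term [Factor num]]]]]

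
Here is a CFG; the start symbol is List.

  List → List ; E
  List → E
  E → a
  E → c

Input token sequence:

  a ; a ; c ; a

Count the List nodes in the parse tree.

4

[List [List [List [List [E a]] ; [E a]] ; [E c]] ; [E a]]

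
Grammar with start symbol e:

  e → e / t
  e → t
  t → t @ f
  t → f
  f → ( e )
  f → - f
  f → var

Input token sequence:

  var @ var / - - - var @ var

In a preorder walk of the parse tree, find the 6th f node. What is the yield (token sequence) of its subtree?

var

[e [e [t [t [f var]] @ [f var]]] / [t [t [f - [f - [f - [f var]]]]] @ [f var]]]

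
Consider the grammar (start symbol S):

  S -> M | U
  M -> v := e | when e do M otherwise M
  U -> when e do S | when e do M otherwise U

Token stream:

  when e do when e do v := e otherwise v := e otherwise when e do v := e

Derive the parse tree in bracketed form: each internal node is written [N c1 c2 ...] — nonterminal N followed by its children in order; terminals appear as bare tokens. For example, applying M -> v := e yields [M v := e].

[S [U when e do [M when e do [M v := e] otherwise [M v := e]] otherwise [U when e do [S [M v := e]]]]]

S
U
when e do M otherwise U
when e do when e do M otherwise M otherwise U
when e do when e do v := e otherwise M otherwise U
when e do when e do v := e otherwise v := e otherwise U
when e do when e do v := e otherwise v := e otherwise when e do S
when e do when e do v := e otherwise v := e otherwise when e do M
when e do when e do v := e otherwise v := e otherwise when e do v := e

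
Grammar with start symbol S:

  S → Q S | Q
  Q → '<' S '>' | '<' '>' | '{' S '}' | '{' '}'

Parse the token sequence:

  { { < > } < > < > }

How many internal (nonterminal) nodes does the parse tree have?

10

[S [Q { [S [Q { [S [Q < >]] }] [S [Q < >] [S [Q < >]]]] }]]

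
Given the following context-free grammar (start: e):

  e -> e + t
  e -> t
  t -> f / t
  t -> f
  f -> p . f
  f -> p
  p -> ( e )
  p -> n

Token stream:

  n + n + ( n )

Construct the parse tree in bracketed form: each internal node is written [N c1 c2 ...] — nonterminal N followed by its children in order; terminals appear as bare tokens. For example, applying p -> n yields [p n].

e
e + t
e + t + t
t + t + t
f + t + t
p + t + t
n + t + t
n + f + t
n + p + t
n + n + t
n + n + f
n + n + p
n + n + ( e )
n + n + ( t )
n + n + ( f )
n + n + ( p )
n + n + ( n )

[e [e [e [t [f [p n]]]] + [t [f [p n]]]] + [t [f [p ( [e [t [f [p n]]]] )]]]]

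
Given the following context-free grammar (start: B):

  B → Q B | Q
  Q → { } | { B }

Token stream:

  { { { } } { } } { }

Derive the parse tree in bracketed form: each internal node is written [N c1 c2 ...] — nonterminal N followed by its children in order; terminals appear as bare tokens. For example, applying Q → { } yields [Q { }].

[B [Q { [B [Q { [B [Q { }]] }] [B [Q { }]]] }] [B [Q { }]]]

B
Q B
{ B } B
{ Q B } B
{ { B } B } B
{ { Q } B } B
{ { { } } B } B
{ { { } } Q } B
{ { { } } { } } B
{ { { } } { } } Q
{ { { } } { } } { }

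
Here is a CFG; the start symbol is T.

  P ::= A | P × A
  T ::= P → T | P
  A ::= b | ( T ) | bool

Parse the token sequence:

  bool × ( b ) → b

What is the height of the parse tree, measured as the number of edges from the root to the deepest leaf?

[T [P [P [A bool]] × [A ( [T [P [A b]]] )]] → [T [P [A b]]]]

6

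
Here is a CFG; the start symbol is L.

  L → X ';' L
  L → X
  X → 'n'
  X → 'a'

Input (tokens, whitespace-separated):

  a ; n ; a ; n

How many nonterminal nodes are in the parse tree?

8

[L [X a] ; [L [X n] ; [L [X a] ; [L [X n]]]]]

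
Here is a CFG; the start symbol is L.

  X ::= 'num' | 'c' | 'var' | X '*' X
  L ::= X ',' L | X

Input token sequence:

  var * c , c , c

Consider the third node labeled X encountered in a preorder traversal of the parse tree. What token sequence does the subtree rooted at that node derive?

[L [X [X var] * [X c]] , [L [X c] , [L [X c]]]]

c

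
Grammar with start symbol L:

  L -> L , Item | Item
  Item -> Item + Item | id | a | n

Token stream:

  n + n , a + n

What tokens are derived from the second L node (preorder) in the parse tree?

[L [L [Item [Item n] + [Item n]]] , [Item [Item a] + [Item n]]]

n + n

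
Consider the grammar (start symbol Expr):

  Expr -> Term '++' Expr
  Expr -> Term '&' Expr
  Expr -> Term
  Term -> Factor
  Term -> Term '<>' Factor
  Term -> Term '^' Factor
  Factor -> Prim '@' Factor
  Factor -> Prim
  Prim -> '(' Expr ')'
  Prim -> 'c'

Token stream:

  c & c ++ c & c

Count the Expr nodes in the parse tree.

4

[Expr [Term [Factor [Prim c]]] & [Expr [Term [Factor [Prim c]]] ++ [Expr [Term [Factor [Prim c]]] & [Expr [Term [Factor [Prim c]]]]]]]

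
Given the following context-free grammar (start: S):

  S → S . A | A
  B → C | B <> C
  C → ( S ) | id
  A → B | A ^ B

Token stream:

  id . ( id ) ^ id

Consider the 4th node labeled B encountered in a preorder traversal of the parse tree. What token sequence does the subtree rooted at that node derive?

id

[S [S [A [B [C id]]]] . [A [A [B [C ( [S [A [B [C id]]]] )]]] ^ [B [C id]]]]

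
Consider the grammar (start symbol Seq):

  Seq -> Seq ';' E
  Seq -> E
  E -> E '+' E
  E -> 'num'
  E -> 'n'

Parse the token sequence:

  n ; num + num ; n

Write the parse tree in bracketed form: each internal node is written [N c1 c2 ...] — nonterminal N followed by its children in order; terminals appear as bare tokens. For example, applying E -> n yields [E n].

[Seq [Seq [Seq [E n]] ; [E [E num] + [E num]]] ; [E n]]

Seq
Seq ; E
Seq ; E ; E
E ; E ; E
n ; E ; E
n ; E + E ; E
n ; num + E ; E
n ; num + num ; E
n ; num + num ; n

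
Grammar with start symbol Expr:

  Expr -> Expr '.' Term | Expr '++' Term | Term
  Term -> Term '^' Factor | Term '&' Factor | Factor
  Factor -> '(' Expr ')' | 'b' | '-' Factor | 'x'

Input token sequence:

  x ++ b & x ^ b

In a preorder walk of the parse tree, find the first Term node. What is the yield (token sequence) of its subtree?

[Expr [Expr [Term [Factor x]]] ++ [Term [Term [Term [Factor b]] & [Factor x]] ^ [Factor b]]]

x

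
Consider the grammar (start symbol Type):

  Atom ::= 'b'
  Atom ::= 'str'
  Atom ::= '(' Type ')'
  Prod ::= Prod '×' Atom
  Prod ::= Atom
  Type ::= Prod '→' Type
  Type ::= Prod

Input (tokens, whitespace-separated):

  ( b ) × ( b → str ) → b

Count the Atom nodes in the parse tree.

[Type [Prod [Prod [Atom ( [Type [Prod [Atom b]]] )]] × [Atom ( [Type [Prod [Atom b]] → [Type [Prod [Atom str]]]] )]] → [Type [Prod [Atom b]]]]

6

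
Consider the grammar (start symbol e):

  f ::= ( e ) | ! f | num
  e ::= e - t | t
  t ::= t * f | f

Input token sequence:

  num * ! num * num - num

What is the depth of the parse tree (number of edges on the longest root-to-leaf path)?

[e [e [t [t [t [f num]] * [f ! [f num]]] * [f num]]] - [t [f num]]]

6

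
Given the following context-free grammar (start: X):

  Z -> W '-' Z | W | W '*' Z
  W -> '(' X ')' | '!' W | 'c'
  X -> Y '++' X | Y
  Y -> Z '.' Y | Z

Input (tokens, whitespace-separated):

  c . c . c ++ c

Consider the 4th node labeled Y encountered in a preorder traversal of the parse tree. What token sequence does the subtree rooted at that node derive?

c

[X [Y [Z [W c]] . [Y [Z [W c]] . [Y [Z [W c]]]]] ++ [X [Y [Z [W c]]]]]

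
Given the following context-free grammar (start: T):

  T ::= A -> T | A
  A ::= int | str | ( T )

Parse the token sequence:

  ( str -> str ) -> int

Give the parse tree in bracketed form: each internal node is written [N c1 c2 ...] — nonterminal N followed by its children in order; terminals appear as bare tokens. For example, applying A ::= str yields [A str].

T
A -> T
( T ) -> T
( A -> T ) -> T
( str -> T ) -> T
( str -> A ) -> T
( str -> str ) -> T
( str -> str ) -> A
( str -> str ) -> int

[T [A ( [T [A str] -> [T [A str]]] )] -> [T [A int]]]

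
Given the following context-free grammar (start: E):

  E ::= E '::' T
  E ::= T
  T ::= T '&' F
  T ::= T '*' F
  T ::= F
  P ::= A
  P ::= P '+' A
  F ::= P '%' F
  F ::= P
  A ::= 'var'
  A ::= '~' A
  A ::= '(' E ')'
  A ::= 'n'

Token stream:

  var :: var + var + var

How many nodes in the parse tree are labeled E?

[E [E [T [F [P [A var]]]]] :: [T [F [P [P [P [A var]] + [A var]] + [A var]]]]]

2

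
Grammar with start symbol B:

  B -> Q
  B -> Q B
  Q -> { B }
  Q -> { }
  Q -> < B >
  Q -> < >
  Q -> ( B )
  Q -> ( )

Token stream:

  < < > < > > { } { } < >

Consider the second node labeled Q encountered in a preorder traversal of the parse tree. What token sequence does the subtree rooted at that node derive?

[B [Q < [B [Q < >] [B [Q < >]]] >] [B [Q { }] [B [Q { }] [B [Q < >]]]]]

< >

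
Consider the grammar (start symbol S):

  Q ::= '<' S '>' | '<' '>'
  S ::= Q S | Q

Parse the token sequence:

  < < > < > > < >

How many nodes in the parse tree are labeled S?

[S [Q < [S [Q < >] [S [Q < >]]] >] [S [Q < >]]]

4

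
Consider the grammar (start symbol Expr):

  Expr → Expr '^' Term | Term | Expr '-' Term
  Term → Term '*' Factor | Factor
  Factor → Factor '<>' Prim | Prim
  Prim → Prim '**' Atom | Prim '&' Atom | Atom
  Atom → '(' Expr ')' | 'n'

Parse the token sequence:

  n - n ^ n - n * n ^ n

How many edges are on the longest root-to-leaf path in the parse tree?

9

[Expr [Expr [Expr [Expr [Expr [Term [Factor [Prim [Atom n]]]]] - [Term [Factor [Prim [Atom n]]]]] ^ [Term [Factor [Prim [Atom n]]]]] - [Term [Term [Factor [Prim [Atom n]]]] * [Factor [Prim [Atom n]]]]] ^ [Term [Factor [Prim [Atom n]]]]]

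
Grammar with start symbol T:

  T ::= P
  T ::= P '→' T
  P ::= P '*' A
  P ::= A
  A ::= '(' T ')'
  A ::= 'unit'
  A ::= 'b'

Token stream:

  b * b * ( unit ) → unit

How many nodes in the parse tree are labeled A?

5

[T [P [P [P [A b]] * [A b]] * [A ( [T [P [A unit]]] )]] → [T [P [A unit]]]]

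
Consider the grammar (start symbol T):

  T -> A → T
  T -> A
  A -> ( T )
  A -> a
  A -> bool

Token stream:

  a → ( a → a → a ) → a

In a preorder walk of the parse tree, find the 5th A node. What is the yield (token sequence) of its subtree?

a

[T [A a] → [T [A ( [T [A a] → [T [A a] → [T [A a]]]] )] → [T [A a]]]]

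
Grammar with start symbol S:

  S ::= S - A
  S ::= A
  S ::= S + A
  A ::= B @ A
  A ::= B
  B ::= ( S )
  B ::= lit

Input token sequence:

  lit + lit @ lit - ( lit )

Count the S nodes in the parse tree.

4

[S [S [S [A [B lit]]] + [A [B lit] @ [A [B lit]]]] - [A [B ( [S [A [B lit]]] )]]]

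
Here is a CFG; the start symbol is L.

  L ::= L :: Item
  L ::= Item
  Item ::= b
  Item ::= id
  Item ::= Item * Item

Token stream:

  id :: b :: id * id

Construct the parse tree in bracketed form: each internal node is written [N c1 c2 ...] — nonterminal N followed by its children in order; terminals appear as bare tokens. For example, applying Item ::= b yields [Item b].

L
L :: Item
L :: Item :: Item
Item :: Item :: Item
id :: Item :: Item
id :: b :: Item
id :: b :: Item * Item
id :: b :: id * Item
id :: b :: id * id

[L [L [L [Item id]] :: [Item b]] :: [Item [Item id] * [Item id]]]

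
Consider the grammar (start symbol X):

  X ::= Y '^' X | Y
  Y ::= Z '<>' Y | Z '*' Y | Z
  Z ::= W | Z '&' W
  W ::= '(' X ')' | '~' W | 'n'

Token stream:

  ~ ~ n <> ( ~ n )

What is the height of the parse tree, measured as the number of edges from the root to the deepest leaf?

[X [Y [Z [W ~ [W ~ [W n]]]] <> [Y [Z [W ( [X [Y [Z [W ~ [W n]]]]] )]]]]]

10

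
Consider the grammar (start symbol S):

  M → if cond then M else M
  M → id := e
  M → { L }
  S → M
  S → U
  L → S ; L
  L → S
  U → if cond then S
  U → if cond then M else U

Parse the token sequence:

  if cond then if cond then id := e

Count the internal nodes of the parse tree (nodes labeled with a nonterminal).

6

[S [U if cond then [S [U if cond then [S [M id := e]]]]]]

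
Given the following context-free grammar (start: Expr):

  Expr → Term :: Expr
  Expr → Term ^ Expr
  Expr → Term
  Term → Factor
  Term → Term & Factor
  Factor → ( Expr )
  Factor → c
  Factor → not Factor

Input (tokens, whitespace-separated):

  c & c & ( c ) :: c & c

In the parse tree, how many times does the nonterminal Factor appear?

[Expr [Term [Term [Term [Factor c]] & [Factor c]] & [Factor ( [Expr [Term [Factor c]]] )]] :: [Expr [Term [Term [Factor c]] & [Factor c]]]]

6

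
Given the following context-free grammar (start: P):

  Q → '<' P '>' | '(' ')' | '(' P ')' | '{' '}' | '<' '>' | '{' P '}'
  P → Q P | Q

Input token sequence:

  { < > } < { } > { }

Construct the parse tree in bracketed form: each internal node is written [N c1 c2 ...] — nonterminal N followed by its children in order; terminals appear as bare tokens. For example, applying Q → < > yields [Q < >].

P
Q P
{ P } P
{ Q } P
{ < > } P
{ < > } Q P
{ < > } < P > P
{ < > } < Q > P
{ < > } < { } > P
{ < > } < { } > Q
{ < > } < { } > { }

[P [Q { [P [Q < >]] }] [P [Q < [P [Q { }]] >] [P [Q { }]]]]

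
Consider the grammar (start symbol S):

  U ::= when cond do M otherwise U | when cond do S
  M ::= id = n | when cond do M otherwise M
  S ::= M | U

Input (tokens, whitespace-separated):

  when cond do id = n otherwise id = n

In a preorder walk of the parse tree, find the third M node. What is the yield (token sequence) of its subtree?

id = n

[S [M when cond do [M id = n] otherwise [M id = n]]]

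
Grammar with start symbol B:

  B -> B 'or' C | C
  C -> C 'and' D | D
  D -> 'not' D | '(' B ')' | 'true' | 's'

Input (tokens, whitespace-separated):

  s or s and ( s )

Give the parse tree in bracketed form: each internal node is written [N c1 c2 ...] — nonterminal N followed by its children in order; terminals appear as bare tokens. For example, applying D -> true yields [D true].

[B [B [C [D s]]] or [C [C [D s]] and [D ( [B [C [D s]]] )]]]

B
B or C
C or C
D or C
s or C
s or C and D
s or D and D
s or s and D
s or s and ( B )
s or s and ( C )
s or s and ( D )
s or s and ( s )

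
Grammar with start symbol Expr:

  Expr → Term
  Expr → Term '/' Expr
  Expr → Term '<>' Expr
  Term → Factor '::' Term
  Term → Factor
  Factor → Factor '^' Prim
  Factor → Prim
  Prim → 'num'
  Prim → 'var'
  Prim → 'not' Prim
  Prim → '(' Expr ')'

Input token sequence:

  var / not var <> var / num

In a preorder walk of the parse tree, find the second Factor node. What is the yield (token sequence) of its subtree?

[Expr [Term [Factor [Prim var]]] / [Expr [Term [Factor [Prim not [Prim var]]]] <> [Expr [Term [Factor [Prim var]]] / [Expr [Term [Factor [Prim num]]]]]]]

not var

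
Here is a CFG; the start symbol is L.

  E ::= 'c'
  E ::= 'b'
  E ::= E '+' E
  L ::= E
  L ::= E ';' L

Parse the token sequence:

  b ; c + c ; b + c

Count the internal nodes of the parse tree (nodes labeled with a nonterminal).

10

[L [E b] ; [L [E [E c] + [E c]] ; [L [E [E b] + [E c]]]]]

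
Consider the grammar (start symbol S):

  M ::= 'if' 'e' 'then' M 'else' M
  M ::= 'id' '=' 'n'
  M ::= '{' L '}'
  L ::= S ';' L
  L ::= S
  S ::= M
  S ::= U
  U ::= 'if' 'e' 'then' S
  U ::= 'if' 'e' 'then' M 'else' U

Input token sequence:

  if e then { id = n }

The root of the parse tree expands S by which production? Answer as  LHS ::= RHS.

[S [U if e then [S [M { [L [S [M id = n]]] }]]]]

S ::= U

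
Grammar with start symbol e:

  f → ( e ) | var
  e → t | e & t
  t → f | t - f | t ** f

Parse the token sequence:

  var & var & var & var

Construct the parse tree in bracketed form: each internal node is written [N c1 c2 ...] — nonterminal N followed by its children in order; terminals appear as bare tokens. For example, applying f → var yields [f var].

[e [e [e [e [t [f var]]] & [t [f var]]] & [t [f var]]] & [t [f var]]]

e
e & t
e & t & t
e & t & t & t
t & t & t & t
f & t & t & t
var & t & t & t
var & f & t & t
var & var & t & t
var & var & f & t
var & var & var & t
var & var & var & f
var & var & var & var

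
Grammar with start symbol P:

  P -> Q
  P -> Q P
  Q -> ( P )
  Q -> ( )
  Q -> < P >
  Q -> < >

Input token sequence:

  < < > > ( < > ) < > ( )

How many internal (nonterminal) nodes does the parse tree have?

12

[P [Q < [P [Q < >]] >] [P [Q ( [P [Q < >]] )] [P [Q < >] [P [Q ( )]]]]]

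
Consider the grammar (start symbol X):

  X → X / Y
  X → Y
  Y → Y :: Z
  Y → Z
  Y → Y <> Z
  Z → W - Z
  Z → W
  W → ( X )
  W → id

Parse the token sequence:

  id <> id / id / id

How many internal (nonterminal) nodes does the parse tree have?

15

[X [X [X [Y [Y [Z [W id]]] <> [Z [W id]]]] / [Y [Z [W id]]]] / [Y [Z [W id]]]]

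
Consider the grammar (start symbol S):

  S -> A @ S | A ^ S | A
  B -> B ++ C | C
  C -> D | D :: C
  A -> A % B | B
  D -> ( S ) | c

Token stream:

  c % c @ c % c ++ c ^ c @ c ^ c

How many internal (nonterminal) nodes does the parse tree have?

36

[S [A [A [B [C [D c]]]] % [B [C [D c]]]] @ [S [A [A [B [C [D c]]]] % [B [B [C [D c]]] ++ [C [D c]]]] ^ [S [A [B [C [D c]]]] @ [S [A [B [C [D c]]]] ^ [S [A [B [C [D c]]]]]]]]]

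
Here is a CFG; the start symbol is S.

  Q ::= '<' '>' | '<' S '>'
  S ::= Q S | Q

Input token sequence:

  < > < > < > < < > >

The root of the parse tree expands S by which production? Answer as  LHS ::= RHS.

S ::= Q S

[S [Q < >] [S [Q < >] [S [Q < >] [S [Q < [S [Q < >]] >]]]]]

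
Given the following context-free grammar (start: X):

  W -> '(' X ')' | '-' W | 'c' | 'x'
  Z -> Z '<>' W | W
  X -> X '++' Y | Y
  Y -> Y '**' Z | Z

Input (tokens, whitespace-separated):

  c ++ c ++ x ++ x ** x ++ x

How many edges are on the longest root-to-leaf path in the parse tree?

[X [X [X [X [X [Y [Z [W c]]]] ++ [Y [Z [W c]]]] ++ [Y [Z [W x]]]] ++ [Y [Y [Z [W x]]] ** [Z [W x]]]] ++ [Y [Z [W x]]]]

8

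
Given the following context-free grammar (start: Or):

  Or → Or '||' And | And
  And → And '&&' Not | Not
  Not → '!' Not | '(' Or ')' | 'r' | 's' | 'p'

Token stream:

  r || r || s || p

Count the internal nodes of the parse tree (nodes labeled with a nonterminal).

[Or [Or [Or [Or [And [Not r]]] || [And [Not r]]] || [And [Not s]]] || [And [Not p]]]

12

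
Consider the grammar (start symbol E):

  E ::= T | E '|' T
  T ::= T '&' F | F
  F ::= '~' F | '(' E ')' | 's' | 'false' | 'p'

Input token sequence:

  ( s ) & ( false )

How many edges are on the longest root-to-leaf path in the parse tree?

[E [T [T [F ( [E [T [F s]]] )]] & [F ( [E [T [F false]]] )]]]

7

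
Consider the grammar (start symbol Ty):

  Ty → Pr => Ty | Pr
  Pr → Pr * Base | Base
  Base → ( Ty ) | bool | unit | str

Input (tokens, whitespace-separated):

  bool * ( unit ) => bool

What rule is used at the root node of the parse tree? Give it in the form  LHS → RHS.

[Ty [Pr [Pr [Base bool]] * [Base ( [Ty [Pr [Base unit]]] )]] => [Ty [Pr [Base bool]]]]

Ty → Pr => Ty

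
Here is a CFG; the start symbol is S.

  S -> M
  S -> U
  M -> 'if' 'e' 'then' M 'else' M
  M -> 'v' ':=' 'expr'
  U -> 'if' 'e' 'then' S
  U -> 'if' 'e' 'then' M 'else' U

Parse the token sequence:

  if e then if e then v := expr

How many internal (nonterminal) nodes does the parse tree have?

[S [U if e then [S [U if e then [S [M v := expr]]]]]]

6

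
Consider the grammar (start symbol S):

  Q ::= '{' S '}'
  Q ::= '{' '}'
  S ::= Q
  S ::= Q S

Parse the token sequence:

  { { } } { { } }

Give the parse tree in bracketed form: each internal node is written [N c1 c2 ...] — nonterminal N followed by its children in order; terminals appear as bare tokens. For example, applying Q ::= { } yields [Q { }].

S
Q S
{ S } S
{ Q } S
{ { } } S
{ { } } Q
{ { } } { S }
{ { } } { Q }
{ { } } { { } }

[S [Q { [S [Q { }]] }] [S [Q { [S [Q { }]] }]]]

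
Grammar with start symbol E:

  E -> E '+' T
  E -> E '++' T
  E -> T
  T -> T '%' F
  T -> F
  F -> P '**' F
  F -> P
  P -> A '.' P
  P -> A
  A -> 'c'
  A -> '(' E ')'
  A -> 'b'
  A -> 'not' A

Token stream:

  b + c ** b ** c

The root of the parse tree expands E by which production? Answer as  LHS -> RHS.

[E [E [T [F [P [A b]]]]] + [T [F [P [A c]] ** [F [P [A b]] ** [F [P [A c]]]]]]]

E -> E '+' T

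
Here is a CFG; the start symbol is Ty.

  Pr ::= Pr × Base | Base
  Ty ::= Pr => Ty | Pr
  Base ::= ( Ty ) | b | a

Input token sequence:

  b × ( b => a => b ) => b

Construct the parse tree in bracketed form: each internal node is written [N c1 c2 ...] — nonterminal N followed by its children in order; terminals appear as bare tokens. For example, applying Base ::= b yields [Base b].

[Ty [Pr [Pr [Base b]] × [Base ( [Ty [Pr [Base b]] => [Ty [Pr [Base a]] => [Ty [Pr [Base b]]]]] )]] => [Ty [Pr [Base b]]]]

Ty
Pr => Ty
Pr × Base => Ty
Base × Base => Ty
b × Base => Ty
b × ( Ty ) => Ty
b × ( Pr => Ty ) => Ty
b × ( Base => Ty ) => Ty
b × ( b => Ty ) => Ty
b × ( b => Pr => Ty ) => Ty
b × ( b => Base => Ty ) => Ty
b × ( b => a => Ty ) => Ty
b × ( b => a => Pr ) => Ty
b × ( b => a => Base ) => Ty
b × ( b => a => b ) => Ty
b × ( b => a => b ) => Pr
b × ( b => a => b ) => Base
b × ( b => a => b ) => b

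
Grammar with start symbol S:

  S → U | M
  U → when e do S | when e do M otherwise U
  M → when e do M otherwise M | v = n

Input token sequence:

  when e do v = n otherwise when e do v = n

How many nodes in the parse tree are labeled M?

[S [U when e do [M v = n] otherwise [U when e do [S [M v = n]]]]]

2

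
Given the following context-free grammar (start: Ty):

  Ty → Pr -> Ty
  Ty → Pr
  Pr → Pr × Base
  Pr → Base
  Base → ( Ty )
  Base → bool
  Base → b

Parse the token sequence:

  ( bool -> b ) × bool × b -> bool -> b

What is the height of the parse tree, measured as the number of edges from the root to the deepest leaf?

[Ty [Pr [Pr [Pr [Base ( [Ty [Pr [Base bool]] -> [Ty [Pr [Base b]]]] )]] × [Base bool]] × [Base b]] -> [Ty [Pr [Base bool]] -> [Ty [Pr [Base b]]]]]

9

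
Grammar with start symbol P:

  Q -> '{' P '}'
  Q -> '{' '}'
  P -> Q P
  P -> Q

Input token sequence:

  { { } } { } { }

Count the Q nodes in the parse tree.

[P [Q { [P [Q { }]] }] [P [Q { }] [P [Q { }]]]]

4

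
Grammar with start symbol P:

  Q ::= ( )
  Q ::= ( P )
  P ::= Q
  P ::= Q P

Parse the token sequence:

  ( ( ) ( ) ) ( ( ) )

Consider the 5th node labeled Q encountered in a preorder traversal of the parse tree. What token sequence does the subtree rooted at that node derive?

( )

[P [Q ( [P [Q ( )] [P [Q ( )]]] )] [P [Q ( [P [Q ( )]] )]]]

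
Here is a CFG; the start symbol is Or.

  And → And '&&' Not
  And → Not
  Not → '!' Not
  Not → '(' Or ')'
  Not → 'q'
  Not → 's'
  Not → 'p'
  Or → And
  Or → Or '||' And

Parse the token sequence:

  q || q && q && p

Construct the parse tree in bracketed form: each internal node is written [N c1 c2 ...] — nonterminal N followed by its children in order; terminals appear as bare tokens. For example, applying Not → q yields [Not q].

Or
Or || And
And || And
Not || And
q || And
q || And && Not
q || And && Not && Not
q || Not && Not && Not
q || q && Not && Not
q || q && q && Not
q || q && q && p

[Or [Or [And [Not q]]] || [And [And [And [Not q]] && [Not q]] && [Not p]]]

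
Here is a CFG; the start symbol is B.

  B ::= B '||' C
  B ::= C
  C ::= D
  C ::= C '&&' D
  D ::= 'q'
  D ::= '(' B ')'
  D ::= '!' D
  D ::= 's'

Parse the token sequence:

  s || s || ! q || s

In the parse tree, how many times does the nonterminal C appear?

4

[B [B [B [B [C [D s]]] || [C [D s]]] || [C [D ! [D q]]]] || [C [D s]]]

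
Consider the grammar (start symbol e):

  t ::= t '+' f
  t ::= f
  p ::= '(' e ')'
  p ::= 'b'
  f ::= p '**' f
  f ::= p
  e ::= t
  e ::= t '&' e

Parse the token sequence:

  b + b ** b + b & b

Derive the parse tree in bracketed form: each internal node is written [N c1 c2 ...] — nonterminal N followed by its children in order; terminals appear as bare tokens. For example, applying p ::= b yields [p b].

e
t & e
t + f & e
t + f + f & e
f + f + f & e
p + f + f & e
b + f + f & e
b + p ** f + f & e
b + b ** f + f & e
b + b ** p + f & e
b + b ** b + f & e
b + b ** b + p & e
b + b ** b + b & e
b + b ** b + b & t
b + b ** b + b & f
b + b ** b + b & p
b + b ** b + b & b

[e [t [t [t [f [p b]]] + [f [p b] ** [f [p b]]]] + [f [p b]]] & [e [t [f [p b]]]]]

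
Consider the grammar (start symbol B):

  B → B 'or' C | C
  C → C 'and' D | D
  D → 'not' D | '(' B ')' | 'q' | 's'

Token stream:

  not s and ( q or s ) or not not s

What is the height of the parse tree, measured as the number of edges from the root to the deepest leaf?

8

[B [B [C [C [D not [D s]]] and [D ( [B [B [C [D q]]] or [C [D s]]] )]]] or [C [D not [D not [D s]]]]]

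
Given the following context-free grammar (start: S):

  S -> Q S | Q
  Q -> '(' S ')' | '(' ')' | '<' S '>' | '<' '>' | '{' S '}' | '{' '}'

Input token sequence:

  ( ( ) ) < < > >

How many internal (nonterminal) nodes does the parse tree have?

[S [Q ( [S [Q ( )]] )] [S [Q < [S [Q < >]] >]]]

8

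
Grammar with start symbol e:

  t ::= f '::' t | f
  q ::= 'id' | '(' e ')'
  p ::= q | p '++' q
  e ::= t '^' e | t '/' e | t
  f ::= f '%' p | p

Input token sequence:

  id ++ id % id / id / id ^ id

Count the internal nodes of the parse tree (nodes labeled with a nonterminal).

25

[e [t [f [f [p [p [q id]] ++ [q id]]] % [p [q id]]]] / [e [t [f [p [q id]]]] / [e [t [f [p [q id]]]] ^ [e [t [f [p [q id]]]]]]]]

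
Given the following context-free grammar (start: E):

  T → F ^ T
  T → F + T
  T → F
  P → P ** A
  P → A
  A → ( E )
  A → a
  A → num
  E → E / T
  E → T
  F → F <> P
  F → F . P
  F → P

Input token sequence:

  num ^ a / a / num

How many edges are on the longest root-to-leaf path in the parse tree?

[E [E [E [T [F [P [A num]]] ^ [T [F [P [A a]]]]]] / [T [F [P [A a]]]]] / [T [F [P [A num]]]]]

8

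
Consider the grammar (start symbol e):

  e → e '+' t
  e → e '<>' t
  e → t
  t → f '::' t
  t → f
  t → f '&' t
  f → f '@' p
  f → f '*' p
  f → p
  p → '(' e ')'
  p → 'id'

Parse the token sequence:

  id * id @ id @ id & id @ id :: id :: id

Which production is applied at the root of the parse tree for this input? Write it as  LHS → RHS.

e → t

[e [t [f [f [f [f [p id]] * [p id]] @ [p id]] @ [p id]] & [t [f [f [p id]] @ [p id]] :: [t [f [p id]] :: [t [f [p id]]]]]]]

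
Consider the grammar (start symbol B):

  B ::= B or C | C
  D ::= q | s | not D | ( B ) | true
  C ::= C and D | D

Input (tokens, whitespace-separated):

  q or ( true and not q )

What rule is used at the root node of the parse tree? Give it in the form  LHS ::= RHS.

B ::= B or C

[B [B [C [D q]]] or [C [D ( [B [C [C [D true]] and [D not [D q]]]] )]]]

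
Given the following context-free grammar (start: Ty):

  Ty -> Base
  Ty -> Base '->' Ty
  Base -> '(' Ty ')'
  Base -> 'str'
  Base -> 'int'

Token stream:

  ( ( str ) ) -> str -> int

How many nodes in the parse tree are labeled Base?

[Ty [Base ( [Ty [Base ( [Ty [Base str]] )]] )] -> [Ty [Base str] -> [Ty [Base int]]]]

5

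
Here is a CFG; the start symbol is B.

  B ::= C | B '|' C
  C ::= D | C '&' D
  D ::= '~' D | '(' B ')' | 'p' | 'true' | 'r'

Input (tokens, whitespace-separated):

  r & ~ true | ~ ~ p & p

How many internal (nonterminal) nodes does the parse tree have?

[B [B [C [C [D r]] & [D ~ [D true]]]] | [C [C [D ~ [D ~ [D p]]]] & [D p]]]

13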